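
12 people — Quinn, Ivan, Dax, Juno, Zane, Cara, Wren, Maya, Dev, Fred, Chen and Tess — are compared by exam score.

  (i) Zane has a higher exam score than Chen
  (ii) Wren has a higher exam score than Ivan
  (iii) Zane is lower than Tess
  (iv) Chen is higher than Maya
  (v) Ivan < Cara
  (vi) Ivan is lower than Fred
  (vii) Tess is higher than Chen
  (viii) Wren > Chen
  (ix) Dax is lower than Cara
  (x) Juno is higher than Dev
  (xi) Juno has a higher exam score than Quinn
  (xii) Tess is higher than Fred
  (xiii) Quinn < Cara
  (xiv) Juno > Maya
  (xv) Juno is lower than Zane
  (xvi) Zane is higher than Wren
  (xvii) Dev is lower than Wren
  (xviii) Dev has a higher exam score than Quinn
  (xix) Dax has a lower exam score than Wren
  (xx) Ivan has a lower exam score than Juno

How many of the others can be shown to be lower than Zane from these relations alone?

From Zane the given relations immediately reach Chen, Wren, Juno.
From those, Maya, Dax, Quinn, Ivan, Dev — 8 in total.
Nothing else is reachable below Zane; 8 in all.

8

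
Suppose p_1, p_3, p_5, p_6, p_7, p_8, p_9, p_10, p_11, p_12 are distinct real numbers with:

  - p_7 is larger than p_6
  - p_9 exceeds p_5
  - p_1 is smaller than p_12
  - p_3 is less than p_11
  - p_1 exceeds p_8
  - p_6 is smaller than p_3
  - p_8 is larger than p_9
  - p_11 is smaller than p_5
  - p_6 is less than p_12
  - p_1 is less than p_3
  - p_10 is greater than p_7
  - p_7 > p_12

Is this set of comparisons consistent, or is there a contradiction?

inconsistent

Chaining the given relations yields p_3 < p_11 < p_5 < p_9 < p_8 < p_1, so p_3 < p_1. But one relation states p_1 < p_3. These cannot both hold.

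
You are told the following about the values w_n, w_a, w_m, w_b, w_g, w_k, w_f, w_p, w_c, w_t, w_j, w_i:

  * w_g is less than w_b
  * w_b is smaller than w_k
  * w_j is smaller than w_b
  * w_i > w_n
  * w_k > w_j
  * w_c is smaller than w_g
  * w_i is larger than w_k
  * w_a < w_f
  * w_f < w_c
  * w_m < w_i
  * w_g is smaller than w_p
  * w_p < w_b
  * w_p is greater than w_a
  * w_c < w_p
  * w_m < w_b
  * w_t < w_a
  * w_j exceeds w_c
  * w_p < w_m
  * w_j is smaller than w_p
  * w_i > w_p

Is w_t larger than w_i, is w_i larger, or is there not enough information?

w_i

w_t < w_a and w_a < w_f give w_t < w_f.
Then w_f < w_c extends the chain to w_c.
With w_c < w_g: w_t < w_a < w_f < w_c < w_g.
Then w_g < w_p extends the chain to w_p.
Then w_p < w_m extends the chain to w_m.
Then w_m < w_b extends the chain to w_b.
Then w_b < w_k extends the chain to w_k.
Then w_k < w_i extends the chain to w_i.
So w_i is larger.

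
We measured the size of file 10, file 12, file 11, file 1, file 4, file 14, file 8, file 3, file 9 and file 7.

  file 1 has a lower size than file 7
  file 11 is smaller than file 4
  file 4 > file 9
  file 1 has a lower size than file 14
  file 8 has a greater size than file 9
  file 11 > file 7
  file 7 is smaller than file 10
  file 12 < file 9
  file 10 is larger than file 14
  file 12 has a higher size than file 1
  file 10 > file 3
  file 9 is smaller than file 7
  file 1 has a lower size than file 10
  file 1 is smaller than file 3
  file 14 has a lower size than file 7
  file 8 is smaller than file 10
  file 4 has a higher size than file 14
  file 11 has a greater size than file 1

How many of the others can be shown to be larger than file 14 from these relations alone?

4

The elements the relations force above file 14 are file 7, file 11, file 4, file 10 — no chain reaches any other.
That is 4.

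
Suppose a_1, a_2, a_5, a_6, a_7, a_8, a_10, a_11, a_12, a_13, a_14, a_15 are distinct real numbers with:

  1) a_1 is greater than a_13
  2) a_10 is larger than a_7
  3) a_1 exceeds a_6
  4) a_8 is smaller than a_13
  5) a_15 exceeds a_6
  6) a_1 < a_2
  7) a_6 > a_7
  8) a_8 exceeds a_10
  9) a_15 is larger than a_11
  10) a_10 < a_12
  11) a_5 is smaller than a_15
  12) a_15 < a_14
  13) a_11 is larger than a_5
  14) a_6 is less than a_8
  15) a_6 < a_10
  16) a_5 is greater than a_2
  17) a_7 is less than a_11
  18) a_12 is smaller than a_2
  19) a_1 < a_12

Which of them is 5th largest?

a_2

Chaining the given pairs: a_7 < a_6 < a_10 < a_8 < a_13 < a_1 < a_12 < a_2 < a_5 < a_11 < a_15 < a_14.
The 5th largest is a_2.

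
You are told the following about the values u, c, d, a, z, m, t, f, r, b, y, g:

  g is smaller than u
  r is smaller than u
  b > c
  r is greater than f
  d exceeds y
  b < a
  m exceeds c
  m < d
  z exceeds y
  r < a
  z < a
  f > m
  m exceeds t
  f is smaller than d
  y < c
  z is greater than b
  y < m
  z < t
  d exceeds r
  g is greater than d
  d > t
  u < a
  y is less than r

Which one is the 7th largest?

m

Piecing the relations together gives one ordering: y < c < b < z < t < m < f < r < d < g < u < a.
The 7th largest is m.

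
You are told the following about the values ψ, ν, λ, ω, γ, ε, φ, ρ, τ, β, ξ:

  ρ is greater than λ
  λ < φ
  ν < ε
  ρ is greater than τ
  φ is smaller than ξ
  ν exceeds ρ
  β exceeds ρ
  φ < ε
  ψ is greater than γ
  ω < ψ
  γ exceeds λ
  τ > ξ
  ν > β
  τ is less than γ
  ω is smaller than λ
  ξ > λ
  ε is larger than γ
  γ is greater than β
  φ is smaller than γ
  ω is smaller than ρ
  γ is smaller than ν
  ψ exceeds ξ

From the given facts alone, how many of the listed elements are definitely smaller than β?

From β the given relations immediately reach ρ.
From those, ω, λ, τ — 4 in total.
From those, ξ — 5 in total.
From those, φ — 6 in total.
No other element is forced below β by the given relations, so the count is 6.

6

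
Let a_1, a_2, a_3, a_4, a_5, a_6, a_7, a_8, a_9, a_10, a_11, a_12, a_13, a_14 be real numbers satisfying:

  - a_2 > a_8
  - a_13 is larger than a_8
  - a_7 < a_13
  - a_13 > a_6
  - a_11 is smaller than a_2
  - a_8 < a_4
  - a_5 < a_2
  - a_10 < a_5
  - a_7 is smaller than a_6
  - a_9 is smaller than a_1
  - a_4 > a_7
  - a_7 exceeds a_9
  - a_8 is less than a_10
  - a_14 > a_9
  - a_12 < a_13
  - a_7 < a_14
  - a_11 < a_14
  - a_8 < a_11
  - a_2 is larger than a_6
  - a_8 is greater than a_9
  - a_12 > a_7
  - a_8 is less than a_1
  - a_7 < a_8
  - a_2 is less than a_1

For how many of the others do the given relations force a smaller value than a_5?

4

From a_5 the given relations immediately reach a_10.
From those, a_8 — 2 in total.
From those, a_9, a_7 — 4 in total.
No other element is forced below a_5 by the given relations, so the count is 4.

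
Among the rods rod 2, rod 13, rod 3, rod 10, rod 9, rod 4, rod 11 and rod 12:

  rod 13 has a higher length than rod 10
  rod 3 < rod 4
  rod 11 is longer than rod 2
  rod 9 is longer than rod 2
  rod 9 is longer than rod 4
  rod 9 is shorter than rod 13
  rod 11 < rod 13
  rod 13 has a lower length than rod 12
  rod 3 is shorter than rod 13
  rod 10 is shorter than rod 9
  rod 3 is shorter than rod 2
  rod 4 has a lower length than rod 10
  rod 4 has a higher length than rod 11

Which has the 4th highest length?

Piecing the relations together gives one ordering: rod 3 < rod 2 < rod 11 < rod 4 < rod 10 < rod 9 < rod 13 < rod 12.
The 4th largest is rod 10.

rod 10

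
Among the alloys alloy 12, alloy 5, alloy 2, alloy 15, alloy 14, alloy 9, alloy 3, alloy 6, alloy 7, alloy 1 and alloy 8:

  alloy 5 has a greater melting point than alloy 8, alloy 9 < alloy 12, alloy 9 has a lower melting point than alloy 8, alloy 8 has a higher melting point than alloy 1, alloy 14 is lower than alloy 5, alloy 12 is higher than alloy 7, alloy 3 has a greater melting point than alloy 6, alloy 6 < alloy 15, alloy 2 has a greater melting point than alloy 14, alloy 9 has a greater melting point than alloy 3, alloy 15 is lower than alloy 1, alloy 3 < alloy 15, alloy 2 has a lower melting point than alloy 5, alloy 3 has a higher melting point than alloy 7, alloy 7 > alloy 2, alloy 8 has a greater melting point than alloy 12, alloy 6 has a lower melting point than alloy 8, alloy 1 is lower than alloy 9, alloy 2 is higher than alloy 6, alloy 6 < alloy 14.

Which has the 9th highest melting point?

alloy 2

The consecutive relations fix a unique order: alloy 6 < alloy 14 < alloy 2 < alloy 7 < alloy 3 < alloy 15 < alloy 1 < alloy 9 < alloy 12 < alloy 8 < alloy 5.
The 9th largest is alloy 2.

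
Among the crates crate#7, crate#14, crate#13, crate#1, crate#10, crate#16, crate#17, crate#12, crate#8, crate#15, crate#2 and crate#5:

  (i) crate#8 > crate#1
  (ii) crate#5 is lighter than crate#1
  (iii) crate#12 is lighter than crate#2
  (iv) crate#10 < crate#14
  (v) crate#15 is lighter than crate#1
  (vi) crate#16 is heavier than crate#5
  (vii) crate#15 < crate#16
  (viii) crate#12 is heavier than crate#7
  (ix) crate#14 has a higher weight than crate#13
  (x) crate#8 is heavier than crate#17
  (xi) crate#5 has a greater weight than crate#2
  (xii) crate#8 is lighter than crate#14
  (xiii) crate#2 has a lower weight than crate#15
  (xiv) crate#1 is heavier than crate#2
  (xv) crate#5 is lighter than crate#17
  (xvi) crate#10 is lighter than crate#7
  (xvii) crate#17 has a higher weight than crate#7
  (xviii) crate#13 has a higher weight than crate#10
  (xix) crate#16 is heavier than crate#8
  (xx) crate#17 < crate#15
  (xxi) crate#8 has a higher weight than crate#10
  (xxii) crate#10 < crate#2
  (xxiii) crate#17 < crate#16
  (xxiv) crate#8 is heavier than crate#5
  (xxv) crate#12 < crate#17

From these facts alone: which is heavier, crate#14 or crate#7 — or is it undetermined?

crate#14

Following the relations from crate#7: crate#7 < crate#12 < crate#2 < crate#5 < crate#17 < crate#15 < crate#1 < crate#8 < crate#14.
So crate#14 is heavier.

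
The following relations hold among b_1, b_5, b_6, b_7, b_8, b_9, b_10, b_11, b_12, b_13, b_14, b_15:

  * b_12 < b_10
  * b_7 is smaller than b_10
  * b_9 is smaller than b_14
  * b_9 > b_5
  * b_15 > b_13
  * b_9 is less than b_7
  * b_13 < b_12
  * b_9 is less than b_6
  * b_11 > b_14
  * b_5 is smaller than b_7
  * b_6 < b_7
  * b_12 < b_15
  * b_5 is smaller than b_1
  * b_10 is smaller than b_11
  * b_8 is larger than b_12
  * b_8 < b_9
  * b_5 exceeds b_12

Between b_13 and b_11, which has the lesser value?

b_13

Link the given pairs in sequence: b_13 < b_12; b_12 < b_5; b_5 < b_9; b_9 < b_6; b_6 < b_7; b_7 < b_10; b_10 < b_11.
Chaining these gives b_13 < b_12 < b_5 < b_9 < b_6 < b_7 < b_10 < b_11.
So b_13 < b_11; b_13 is the smaller of the two.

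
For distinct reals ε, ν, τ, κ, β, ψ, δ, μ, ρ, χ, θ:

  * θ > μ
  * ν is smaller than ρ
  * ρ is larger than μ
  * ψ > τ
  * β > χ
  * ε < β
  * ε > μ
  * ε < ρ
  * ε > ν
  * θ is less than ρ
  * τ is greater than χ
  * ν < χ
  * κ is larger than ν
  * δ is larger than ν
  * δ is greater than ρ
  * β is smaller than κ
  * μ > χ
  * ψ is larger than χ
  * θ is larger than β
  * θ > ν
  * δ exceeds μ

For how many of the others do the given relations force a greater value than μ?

Directly above μ: ε, θ, ρ, δ.
One step further: β (5 so far).
One step further: κ (6 so far).
Nothing else is reachable above μ; 6 in all.

6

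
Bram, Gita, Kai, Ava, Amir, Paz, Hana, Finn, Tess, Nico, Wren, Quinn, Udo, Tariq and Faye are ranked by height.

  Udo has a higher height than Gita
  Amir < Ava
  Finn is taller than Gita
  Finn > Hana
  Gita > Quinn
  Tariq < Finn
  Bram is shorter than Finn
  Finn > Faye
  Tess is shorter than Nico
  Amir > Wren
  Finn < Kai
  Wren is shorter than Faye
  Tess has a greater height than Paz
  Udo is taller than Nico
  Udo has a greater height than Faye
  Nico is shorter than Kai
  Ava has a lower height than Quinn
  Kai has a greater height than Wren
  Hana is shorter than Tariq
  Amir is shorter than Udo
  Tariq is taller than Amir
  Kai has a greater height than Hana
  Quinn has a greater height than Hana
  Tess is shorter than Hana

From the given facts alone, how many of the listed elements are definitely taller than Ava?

5

Directly above Ava: Quinn.
One step further: Gita (2 so far).
One step further: Finn, Udo (4 so far).
One step further: Kai (5 so far).
Nothing else is reachable above Ava; 5 in all.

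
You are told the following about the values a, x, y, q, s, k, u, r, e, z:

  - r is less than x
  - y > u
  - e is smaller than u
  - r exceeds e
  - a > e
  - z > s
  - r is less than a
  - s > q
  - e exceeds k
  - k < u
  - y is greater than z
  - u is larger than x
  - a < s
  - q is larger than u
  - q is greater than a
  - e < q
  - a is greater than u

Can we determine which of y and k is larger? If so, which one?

y

Chaining the given relations: k < e < r < x < u < a < q < s < z < y.
So y is larger.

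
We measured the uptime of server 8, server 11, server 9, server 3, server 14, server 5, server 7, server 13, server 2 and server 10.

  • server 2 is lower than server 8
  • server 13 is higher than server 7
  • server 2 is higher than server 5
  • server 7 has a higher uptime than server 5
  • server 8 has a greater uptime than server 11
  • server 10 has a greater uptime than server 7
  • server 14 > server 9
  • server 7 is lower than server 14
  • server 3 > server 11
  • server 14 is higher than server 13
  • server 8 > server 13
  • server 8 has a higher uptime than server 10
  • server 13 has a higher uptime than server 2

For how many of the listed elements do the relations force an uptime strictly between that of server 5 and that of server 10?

The relations place server 5 below server 10. An element lies strictly between them when it is forced above server 5 and also forced below server 10.
Above server 5: {server 2, server 7, server 13, server 14, server 8}. Below server 10: {server 7}.
Intersection: {server 7} — 1.

1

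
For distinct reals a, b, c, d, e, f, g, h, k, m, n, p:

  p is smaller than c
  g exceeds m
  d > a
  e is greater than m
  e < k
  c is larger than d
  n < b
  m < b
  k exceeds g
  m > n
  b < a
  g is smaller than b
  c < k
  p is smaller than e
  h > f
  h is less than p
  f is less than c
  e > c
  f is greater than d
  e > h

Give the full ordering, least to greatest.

Each adjacent pair is fixed by a given relation: n < m; m < g; g < b; b < a; a < d; d < f; f < h; h < p; p < c; c < e; e < k. Chaining them end to end gives the full order.

n < m < g < b < a < d < f < h < p < c < e < k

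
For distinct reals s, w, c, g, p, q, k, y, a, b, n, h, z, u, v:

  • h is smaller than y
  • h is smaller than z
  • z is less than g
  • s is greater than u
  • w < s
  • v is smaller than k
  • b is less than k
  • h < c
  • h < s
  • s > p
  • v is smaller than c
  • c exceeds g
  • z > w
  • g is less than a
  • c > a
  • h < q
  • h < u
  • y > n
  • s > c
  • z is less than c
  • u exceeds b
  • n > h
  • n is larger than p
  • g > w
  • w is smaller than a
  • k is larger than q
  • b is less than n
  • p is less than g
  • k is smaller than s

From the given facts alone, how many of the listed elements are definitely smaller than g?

Directly below g: w, p, z.
One step further: h (4 so far).
No other element is forced below g by the given relations, so the count is 4.

4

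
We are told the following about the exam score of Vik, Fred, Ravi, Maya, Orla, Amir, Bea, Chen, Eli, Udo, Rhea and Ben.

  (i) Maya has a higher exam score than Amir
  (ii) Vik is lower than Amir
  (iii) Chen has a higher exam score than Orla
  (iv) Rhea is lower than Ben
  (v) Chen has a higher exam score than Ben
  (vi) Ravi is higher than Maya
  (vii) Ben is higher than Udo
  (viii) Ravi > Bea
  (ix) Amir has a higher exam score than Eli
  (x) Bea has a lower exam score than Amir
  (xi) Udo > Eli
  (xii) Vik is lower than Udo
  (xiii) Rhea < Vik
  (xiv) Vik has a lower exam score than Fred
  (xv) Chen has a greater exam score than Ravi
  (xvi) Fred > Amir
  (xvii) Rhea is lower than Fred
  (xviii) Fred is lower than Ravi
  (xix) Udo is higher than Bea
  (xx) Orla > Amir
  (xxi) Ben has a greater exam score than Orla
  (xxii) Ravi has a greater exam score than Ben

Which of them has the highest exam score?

Chaining downward from Chen: directly below it, Orla, Ben, Ravi; then Rhea, Bea, Udo, Amir, Maya, Fred; then Eli, Vik.
That covers every other element, and nothing is given above Chen, so Chen is the highest exam score.

Chen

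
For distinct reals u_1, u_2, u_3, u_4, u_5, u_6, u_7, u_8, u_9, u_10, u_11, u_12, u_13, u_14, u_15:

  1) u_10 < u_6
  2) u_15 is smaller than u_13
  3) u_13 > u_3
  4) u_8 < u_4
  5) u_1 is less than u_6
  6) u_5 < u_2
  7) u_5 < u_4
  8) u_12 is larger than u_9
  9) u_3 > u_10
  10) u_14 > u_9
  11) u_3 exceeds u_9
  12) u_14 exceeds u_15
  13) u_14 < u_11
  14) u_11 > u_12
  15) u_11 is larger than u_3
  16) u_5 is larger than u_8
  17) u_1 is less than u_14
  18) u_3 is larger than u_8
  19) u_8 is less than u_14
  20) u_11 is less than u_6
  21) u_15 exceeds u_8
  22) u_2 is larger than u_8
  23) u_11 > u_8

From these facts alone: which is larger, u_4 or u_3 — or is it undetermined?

undetermined

Following every chain through u_3: above u_3 we get u_13, u_11, u_6; below u_3 we get u_9, u_8, u_10.
u_4 is not reached, and no chain runs the other way from u_4 to u_3.
So the given relations leave the order of u_3 and u_4 undetermined.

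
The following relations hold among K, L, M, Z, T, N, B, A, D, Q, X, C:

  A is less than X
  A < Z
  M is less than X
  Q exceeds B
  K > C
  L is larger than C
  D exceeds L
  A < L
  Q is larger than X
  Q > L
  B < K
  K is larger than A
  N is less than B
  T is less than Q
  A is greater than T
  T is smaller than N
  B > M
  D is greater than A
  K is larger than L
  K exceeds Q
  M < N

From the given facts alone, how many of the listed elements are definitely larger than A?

The elements the relations force above A are L, X, Z, D, Q, K — no chain reaches any other.
That is 6.

6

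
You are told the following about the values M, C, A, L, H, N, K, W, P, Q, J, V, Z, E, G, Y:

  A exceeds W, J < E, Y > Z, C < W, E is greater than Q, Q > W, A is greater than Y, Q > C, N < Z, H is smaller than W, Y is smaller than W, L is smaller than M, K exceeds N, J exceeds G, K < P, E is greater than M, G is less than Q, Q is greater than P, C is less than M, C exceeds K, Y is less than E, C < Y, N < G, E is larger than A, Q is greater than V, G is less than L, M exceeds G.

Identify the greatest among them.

E

N is not greatest since N < Z; G is not greatest since G < J; Z is not greatest since Z < Y; K is not greatest since K < P; V is not greatest since V < Q; C is not greatest since C < M; H is not greatest since H < W; L is not greatest since L < M; Y is not greatest since Y < A; J is not greatest since J < E; M is not greatest since M < E; W is not greatest since W < Q; A is not greatest since A < E; P is not greatest since P < Q; Q is not greatest since Q < E.
Only E has nothing above it, so E is the greatest.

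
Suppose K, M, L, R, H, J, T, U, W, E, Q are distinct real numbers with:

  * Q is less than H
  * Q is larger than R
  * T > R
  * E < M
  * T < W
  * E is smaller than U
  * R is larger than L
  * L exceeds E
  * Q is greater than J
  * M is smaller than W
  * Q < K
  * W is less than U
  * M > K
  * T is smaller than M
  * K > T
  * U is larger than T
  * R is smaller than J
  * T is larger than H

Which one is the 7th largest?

The consecutive relations fix a unique order: E < L < R < J < Q < H < T < K < M < W < U.
The 7th largest is Q.

Q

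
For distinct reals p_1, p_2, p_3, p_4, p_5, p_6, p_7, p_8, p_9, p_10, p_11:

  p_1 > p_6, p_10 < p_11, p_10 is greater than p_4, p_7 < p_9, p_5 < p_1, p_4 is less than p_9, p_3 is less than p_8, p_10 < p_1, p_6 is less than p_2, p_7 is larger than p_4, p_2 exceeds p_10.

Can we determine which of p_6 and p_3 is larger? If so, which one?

Following every chain through p_3: above p_3 we get p_8.
p_6 is not reached, and no chain runs the other way from p_6 to p_3.
So the given relations leave the order of p_3 and p_6 undetermined.

undetermined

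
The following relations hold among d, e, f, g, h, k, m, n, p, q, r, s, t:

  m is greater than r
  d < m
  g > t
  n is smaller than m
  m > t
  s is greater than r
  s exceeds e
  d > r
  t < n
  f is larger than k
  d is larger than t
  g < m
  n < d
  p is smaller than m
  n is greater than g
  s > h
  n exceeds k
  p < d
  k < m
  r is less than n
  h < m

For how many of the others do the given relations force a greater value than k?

4

From k the given relations immediately reach f, n, m.
From those, d — 4 in total.
No other element is forced above k by the given relations, so the count is 4.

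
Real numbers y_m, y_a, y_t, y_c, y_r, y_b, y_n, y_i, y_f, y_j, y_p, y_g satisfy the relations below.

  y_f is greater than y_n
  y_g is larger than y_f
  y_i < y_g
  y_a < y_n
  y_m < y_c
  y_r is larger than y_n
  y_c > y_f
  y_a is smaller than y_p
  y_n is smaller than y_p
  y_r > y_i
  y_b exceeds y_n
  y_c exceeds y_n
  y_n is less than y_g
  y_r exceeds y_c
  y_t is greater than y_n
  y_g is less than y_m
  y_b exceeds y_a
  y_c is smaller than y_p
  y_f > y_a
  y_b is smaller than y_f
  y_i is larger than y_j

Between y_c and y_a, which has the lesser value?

Following the relations from y_a: y_a < y_n < y_b < y_f < y_g < y_m < y_c.
So y_a < y_c; y_a is the smaller of the two.

y_a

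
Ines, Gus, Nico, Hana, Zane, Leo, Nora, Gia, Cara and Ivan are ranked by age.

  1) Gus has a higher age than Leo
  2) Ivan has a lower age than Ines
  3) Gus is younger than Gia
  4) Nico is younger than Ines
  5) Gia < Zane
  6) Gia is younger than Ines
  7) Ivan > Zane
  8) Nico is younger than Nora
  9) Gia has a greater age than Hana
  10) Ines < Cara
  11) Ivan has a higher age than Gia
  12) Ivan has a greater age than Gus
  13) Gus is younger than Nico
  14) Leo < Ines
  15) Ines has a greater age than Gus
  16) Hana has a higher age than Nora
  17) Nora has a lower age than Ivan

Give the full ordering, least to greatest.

The consecutive links are each given: Leo < Gus; Gus < Nico; Nico < Nora; Nora < Hana; Hana < Gia; Gia < Zane; Zane < Ivan; Ivan < Ines; Ines < Cara.

Leo < Gus < Nico < Nora < Hana < Gia < Zane < Ivan < Ines < Cara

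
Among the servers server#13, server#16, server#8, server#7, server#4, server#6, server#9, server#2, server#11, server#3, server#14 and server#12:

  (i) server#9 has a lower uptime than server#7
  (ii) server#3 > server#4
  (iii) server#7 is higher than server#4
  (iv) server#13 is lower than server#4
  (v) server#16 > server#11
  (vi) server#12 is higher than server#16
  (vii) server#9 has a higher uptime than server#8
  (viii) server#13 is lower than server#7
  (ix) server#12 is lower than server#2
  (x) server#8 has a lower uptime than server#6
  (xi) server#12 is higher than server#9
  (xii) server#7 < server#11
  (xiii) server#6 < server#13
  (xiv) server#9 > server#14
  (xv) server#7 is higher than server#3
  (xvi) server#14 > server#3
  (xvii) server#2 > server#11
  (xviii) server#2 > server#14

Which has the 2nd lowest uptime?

Piecing the relations together gives one ordering: server#8 < server#6 < server#13 < server#4 < server#3 < server#14 < server#9 < server#7 < server#11 < server#16 < server#12 < server#2.
Counting 2 from the smallest end gives server#6.

server#6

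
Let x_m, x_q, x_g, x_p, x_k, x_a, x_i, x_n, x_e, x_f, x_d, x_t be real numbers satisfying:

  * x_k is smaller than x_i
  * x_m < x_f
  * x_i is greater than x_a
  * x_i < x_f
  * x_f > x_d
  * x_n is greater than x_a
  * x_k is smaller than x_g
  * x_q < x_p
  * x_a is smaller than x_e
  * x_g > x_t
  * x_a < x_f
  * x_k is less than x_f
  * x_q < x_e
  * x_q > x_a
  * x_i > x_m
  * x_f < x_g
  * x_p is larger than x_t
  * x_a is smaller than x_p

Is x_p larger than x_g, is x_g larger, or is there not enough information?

Following every chain through x_p: below x_p we get x_a, x_q, x_t.
x_g is not reached, and no chain runs the other way from x_g to x_p.
So the given relations leave the order of x_p and x_g undetermined.

undetermined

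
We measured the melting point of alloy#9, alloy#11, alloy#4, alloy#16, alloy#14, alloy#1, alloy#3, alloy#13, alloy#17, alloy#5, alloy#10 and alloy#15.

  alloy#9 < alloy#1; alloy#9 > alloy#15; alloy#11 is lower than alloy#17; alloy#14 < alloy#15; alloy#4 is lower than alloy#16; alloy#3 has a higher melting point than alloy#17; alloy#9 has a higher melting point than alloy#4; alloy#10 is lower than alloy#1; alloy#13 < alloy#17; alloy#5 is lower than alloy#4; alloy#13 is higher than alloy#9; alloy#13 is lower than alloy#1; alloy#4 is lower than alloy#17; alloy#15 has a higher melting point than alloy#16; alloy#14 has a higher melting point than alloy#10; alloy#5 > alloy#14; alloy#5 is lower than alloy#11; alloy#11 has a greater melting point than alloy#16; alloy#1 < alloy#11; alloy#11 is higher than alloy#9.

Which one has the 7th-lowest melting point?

alloy#9

Piecing the relations together gives one ordering: alloy#10 < alloy#14 < alloy#5 < alloy#4 < alloy#16 < alloy#15 < alloy#9 < alloy#13 < alloy#1 < alloy#11 < alloy#17 < alloy#3.
The 7th smallest is alloy#9.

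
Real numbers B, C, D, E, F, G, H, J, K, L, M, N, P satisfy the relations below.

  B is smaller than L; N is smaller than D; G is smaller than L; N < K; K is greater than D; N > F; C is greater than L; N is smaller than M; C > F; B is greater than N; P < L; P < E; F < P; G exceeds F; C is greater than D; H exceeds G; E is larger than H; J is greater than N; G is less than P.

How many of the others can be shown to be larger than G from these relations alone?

Directly above G: H, P, L.
One step further: E, C (5 so far).
No other element is forced above G by the given relations, so the count is 5.

5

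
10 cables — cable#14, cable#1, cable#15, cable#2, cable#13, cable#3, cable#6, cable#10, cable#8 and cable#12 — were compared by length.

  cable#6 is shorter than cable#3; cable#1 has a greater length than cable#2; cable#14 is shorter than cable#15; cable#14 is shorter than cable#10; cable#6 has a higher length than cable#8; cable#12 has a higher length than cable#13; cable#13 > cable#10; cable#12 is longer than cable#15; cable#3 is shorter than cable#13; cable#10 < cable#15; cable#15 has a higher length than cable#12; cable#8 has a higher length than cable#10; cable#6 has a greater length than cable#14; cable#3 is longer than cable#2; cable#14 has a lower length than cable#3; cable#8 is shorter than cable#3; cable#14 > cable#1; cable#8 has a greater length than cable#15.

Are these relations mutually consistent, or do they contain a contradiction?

inconsistent

Chaining the given relations yields cable#15 < cable#8 < cable#6 < cable#3 < cable#13 < cable#12, so cable#15 < cable#12. But one relation states cable#12 < cable#15. These cannot both hold.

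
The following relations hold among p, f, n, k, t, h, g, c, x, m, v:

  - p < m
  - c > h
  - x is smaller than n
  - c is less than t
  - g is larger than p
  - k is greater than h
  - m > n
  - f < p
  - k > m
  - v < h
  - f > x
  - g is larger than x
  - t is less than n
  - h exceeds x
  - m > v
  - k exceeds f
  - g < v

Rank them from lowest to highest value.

x < f < p < g < v < h < c < t < n < m < k

Each adjacent pair is fixed by a given relation: x < f; f < p; p < g; g < v; v < h; h < c; c < t; t < n; n < m; m < k. Chaining them end to end gives the full order.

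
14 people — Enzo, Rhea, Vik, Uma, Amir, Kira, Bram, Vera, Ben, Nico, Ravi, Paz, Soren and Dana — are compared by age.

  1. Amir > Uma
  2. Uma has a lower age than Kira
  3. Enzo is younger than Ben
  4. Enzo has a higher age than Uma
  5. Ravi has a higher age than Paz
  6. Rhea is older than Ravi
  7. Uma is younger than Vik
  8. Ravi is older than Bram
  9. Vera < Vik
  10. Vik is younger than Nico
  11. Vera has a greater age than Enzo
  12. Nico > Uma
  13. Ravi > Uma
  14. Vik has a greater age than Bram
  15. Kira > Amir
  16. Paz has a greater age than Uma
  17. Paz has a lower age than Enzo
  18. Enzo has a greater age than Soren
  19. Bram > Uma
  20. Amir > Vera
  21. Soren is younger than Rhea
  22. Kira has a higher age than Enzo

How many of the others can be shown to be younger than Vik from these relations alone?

The elements the relations force below Vik are Uma, Paz, Bram, Soren, Enzo, Vera — no chain reaches any other.
That is 6.

6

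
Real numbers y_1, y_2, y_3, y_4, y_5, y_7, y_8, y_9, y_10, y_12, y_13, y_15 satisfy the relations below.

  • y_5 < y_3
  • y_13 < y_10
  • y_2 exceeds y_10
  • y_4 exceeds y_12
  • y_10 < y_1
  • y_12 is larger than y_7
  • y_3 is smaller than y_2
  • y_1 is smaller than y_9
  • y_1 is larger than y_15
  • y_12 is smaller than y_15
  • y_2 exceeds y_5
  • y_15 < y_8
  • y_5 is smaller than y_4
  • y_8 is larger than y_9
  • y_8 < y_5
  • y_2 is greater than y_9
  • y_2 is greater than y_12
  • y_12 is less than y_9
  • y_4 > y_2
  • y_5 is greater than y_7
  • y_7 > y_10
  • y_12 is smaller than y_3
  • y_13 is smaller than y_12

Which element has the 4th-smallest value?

Chaining the given pairs: y_13 < y_10 < y_7 < y_12 < y_15 < y_1 < y_9 < y_8 < y_5 < y_3 < y_2 < y_4.
Counting 4 from the smallest end gives y_12.

y_12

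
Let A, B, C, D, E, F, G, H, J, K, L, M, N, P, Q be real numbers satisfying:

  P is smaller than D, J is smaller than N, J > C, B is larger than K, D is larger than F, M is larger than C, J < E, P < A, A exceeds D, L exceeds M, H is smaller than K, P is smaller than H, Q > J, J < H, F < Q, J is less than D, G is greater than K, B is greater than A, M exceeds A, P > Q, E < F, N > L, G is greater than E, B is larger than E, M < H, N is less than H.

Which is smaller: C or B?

C

Link the given pairs in sequence: C < J; J < E; E < F; F < Q; Q < P; P < D; D < A; A < M; M < L; L < N; N < H; H < K; K < B.
Chaining these gives C < J < E < F < Q < P < D < A < M < L < N < H < K < B.
So C < B; C is the smaller of the two.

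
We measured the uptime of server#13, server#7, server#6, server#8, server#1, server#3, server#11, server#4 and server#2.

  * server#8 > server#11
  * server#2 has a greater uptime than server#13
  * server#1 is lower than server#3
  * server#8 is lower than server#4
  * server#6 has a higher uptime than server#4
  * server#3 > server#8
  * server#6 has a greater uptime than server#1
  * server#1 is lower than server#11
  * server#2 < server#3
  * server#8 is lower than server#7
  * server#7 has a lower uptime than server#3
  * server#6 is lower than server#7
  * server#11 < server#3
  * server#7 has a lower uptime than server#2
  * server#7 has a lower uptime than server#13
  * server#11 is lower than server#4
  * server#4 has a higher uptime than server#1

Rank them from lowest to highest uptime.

server#1 < server#11 < server#8 < server#4 < server#6 < server#7 < server#13 < server#2 < server#3

Each adjacent pair is fixed by a given relation: server#1 < server#11; server#11 < server#8; server#8 < server#4; server#4 < server#6; server#6 < server#7; server#7 < server#13; server#13 < server#2; server#2 < server#3. Chaining them end to end gives the full order.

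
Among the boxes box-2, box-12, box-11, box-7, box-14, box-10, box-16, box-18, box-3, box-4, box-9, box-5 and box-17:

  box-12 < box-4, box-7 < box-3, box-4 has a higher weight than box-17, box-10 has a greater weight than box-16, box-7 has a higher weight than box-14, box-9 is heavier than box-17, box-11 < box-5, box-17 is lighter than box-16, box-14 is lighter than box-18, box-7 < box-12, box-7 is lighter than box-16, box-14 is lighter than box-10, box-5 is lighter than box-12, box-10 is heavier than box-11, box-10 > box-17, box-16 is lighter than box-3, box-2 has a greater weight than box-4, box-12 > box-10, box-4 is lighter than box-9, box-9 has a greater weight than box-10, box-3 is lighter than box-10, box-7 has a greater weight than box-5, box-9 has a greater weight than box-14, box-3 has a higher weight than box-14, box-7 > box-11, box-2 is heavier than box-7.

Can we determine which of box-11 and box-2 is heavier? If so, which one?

box-2

box-11 < box-5 and box-5 < box-7 give box-11 < box-7.
Then box-7 < box-16 extends the chain to box-16.
Then box-16 < box-3 extends the chain to box-3.
Then box-3 < box-10 extends the chain to box-10.
Then box-10 < box-12 extends the chain to box-12.
With box-12 < box-4: box-11 < box-5 < box-7 < box-16 < box-3 < box-10 < box-12 < box-4.
Then box-4 < box-2 extends the chain to box-2.
So box-2 is heavier.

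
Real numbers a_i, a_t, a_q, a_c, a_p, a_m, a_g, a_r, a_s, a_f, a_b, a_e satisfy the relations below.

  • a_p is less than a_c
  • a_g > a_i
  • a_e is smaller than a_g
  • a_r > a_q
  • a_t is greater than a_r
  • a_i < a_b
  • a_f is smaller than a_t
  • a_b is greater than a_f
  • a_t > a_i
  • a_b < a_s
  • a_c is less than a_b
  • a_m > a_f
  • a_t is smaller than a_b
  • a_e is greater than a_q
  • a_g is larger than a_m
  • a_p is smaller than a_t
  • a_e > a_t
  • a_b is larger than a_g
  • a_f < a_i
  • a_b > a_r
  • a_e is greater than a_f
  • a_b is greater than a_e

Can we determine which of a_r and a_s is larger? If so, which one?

a_r < a_t and a_t < a_e give a_r < a_e.
Then a_e < a_g extends the chain to a_g.
With a_g < a_b: a_r < a_t < a_e < a_g < a_b.
Then a_b < a_s extends the chain to a_s.
So a_s is larger.

a_s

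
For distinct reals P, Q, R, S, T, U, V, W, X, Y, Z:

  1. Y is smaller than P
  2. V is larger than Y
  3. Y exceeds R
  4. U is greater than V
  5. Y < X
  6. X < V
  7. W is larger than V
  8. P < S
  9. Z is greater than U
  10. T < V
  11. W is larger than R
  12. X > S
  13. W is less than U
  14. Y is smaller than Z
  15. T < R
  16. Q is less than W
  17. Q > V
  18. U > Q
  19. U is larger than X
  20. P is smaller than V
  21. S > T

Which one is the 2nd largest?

The consecutive relations fix a unique order: T < R < Y < P < S < X < V < Q < W < U < Z.
Counting 2 from the largest end gives U.

U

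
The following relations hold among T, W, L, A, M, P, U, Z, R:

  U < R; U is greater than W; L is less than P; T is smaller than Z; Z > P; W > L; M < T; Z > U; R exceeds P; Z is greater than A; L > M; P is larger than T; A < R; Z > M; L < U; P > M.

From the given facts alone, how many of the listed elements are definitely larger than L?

From L the given relations immediately reach W, U, P.
From those, Z, R — 5 in total.
Nothing else is reachable above L; 5 in all.

5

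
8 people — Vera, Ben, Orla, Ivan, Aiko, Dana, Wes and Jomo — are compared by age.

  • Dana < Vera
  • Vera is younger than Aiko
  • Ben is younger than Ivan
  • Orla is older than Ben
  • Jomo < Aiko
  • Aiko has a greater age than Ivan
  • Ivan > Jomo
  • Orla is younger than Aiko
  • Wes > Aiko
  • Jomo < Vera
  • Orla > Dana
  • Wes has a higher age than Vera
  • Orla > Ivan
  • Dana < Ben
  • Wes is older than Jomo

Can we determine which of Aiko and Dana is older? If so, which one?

The relevant relations are Dana < Ben; Ben < Ivan; Ivan < Orla; Orla < Aiko.
Chaining these gives Dana < Ben < Ivan < Orla < Aiko.
So Aiko is older.

Aiko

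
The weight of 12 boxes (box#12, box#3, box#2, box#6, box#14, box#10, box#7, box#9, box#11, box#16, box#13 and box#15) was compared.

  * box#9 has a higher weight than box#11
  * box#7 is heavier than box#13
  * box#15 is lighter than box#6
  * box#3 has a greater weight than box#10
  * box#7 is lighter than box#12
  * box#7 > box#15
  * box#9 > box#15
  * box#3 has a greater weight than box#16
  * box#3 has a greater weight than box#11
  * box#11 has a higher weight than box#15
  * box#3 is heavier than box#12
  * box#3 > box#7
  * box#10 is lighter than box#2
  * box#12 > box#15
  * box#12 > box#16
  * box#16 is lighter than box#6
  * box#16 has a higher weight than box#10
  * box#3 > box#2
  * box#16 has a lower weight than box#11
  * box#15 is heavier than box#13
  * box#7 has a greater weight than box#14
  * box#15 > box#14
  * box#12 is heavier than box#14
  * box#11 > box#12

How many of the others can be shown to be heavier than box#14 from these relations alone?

7

From box#14 the given relations immediately reach box#15, box#7, box#12.
From those, box#6, box#11, box#9, box#3 — 7 in total.
No other element is forced above box#14 by the given relations, so the count is 7.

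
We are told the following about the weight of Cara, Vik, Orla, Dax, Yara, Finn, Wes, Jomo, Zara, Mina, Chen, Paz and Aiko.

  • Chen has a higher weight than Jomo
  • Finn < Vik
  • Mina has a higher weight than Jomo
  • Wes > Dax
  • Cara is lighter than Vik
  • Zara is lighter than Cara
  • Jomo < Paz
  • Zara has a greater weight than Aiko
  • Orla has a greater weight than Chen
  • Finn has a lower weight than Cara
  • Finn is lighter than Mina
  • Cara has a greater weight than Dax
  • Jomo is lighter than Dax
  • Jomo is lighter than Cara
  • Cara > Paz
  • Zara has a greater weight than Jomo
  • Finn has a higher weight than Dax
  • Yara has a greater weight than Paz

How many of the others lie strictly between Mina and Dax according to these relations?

The relations place Dax below Mina. An element lies strictly between them when it is forced above Dax and also forced below Mina.
Above Dax: {Finn, Cara, Vik, Wes}. Below Mina: {Jomo, Finn}.
Intersection: {Finn} — 1.

1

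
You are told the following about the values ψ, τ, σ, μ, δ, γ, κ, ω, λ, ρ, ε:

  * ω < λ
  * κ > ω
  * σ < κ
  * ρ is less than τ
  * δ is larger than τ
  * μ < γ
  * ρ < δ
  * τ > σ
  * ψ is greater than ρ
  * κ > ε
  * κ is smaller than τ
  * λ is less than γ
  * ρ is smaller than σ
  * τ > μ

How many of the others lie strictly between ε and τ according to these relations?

The relations place ε below τ. An element lies strictly between them when it is forced above ε and also forced below τ.
Above ε: {κ, δ}. Below τ: {ρ, σ, ω, μ, κ}.
Intersection: {κ} — 1.

1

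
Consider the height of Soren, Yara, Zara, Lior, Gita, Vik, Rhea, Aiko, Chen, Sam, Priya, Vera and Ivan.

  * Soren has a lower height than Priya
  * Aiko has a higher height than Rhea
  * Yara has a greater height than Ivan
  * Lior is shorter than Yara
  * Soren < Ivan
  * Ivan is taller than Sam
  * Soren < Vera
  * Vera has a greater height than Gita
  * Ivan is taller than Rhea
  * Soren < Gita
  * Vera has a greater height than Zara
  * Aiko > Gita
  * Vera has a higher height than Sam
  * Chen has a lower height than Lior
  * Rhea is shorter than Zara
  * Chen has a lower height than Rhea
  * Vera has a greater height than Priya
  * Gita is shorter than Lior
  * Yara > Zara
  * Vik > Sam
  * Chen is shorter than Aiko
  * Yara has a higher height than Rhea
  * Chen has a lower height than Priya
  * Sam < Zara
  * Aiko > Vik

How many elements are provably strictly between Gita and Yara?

The relations place Gita below Yara. An element lies strictly between them when it is forced above Gita and also forced below Yara.
Above Gita: {Lior, Aiko, Vera}. Below Yara: {Sam, Chen, Rhea, Zara, Soren, Lior, Ivan}.
Intersection: {Lior} — 1.

1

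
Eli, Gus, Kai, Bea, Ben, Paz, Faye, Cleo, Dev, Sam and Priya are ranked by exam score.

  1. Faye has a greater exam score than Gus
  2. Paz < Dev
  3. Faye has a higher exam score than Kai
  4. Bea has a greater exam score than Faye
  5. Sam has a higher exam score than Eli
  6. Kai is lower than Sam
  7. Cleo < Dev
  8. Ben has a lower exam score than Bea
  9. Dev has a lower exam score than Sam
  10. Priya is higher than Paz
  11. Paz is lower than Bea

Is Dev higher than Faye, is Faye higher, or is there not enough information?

Following every chain through Faye: above Faye we get Bea; below Faye we get Kai, Gus.
Dev is not reached, and no chain runs the other way from Dev to Faye.
So the given relations leave the order of Faye and Dev undetermined.

undetermined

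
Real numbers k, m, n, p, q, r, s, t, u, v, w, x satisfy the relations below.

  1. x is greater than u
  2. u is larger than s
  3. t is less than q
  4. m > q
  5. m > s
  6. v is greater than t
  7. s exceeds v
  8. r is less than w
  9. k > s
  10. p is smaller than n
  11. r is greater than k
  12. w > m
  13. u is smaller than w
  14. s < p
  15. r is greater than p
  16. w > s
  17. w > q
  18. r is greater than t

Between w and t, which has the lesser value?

The relevant relations are t < v; v < s; s < p; p < r; r < w.
Chaining these gives t < v < s < p < r < w.
So t < w; t is the smaller of the two.

t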